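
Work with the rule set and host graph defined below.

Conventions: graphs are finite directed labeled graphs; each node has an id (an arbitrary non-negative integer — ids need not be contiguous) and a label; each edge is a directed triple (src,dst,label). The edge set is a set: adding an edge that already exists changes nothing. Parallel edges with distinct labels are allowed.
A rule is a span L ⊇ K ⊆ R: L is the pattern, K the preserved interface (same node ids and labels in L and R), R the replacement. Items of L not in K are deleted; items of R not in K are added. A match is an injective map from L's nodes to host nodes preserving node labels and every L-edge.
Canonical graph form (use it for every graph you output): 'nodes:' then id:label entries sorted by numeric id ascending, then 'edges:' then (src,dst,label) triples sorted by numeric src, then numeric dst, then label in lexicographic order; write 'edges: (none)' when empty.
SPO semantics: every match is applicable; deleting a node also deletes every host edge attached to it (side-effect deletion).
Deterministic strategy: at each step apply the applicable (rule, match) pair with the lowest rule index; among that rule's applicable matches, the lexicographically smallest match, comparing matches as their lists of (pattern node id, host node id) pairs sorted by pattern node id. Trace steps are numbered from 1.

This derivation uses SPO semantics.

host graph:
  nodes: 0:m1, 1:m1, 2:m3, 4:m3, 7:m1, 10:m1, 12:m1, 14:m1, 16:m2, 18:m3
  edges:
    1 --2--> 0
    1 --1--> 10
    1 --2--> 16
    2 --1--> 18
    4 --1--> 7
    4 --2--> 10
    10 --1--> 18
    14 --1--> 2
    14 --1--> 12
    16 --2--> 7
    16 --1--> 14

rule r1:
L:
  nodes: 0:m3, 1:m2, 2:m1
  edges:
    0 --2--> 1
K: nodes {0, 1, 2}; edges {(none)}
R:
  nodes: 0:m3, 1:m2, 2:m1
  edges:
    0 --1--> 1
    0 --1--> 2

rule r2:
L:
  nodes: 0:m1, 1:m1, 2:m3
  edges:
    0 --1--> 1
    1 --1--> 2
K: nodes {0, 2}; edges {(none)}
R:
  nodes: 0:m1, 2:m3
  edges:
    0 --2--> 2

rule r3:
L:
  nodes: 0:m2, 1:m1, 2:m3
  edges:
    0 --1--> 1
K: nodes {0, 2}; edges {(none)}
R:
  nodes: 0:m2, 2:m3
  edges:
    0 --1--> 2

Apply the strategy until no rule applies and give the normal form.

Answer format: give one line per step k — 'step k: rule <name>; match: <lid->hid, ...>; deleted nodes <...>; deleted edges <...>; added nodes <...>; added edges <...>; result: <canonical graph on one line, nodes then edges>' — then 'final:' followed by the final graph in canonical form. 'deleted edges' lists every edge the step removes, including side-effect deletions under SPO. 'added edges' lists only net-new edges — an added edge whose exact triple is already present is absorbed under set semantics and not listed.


step 1: rule r2; match: 0->1, 1->10, 2->18; deleted nodes 10; deleted edges (1,10,1); (4,10,2); (10,18,1); added nodes (none); added edges (1,18,2); result: nodes: 0:m1, 1:m1, 2:m3, 4:m3, 7:m1, 12:m1, 14:m1, 16:m2, 18:m3 edges: (1,0,2); (1,16,2); (1,18,2); (2,18,1); (4,7,1); (14,2,1); (14,12,1); (16,7,2); (16,14,1)
step 2: rule r3; match: 0->16, 1->14, 2->2; deleted nodes 14; deleted edges (14,2,1); (14,12,1); (16,14,1); added nodes (none); added edges (16,2,1); result: nodes: 0:m1, 1:m1, 2:m3, 4:m3, 7:m1, 12:m1, 16:m2, 18:m3 edges: (1,0,2); (1,16,2); (1,18,2); (2,18,1); (4,7,1); (16,2,1); (16,7,2)
final:
nodes: 0:m1, 1:m1, 2:m3, 4:m3, 7:m1, 12:m1, 16:m2, 18:m3
edges: (1,0,2); (1,16,2); (1,18,2); (2,18,1); (4,7,1); (16,2,1); (16,7,2)


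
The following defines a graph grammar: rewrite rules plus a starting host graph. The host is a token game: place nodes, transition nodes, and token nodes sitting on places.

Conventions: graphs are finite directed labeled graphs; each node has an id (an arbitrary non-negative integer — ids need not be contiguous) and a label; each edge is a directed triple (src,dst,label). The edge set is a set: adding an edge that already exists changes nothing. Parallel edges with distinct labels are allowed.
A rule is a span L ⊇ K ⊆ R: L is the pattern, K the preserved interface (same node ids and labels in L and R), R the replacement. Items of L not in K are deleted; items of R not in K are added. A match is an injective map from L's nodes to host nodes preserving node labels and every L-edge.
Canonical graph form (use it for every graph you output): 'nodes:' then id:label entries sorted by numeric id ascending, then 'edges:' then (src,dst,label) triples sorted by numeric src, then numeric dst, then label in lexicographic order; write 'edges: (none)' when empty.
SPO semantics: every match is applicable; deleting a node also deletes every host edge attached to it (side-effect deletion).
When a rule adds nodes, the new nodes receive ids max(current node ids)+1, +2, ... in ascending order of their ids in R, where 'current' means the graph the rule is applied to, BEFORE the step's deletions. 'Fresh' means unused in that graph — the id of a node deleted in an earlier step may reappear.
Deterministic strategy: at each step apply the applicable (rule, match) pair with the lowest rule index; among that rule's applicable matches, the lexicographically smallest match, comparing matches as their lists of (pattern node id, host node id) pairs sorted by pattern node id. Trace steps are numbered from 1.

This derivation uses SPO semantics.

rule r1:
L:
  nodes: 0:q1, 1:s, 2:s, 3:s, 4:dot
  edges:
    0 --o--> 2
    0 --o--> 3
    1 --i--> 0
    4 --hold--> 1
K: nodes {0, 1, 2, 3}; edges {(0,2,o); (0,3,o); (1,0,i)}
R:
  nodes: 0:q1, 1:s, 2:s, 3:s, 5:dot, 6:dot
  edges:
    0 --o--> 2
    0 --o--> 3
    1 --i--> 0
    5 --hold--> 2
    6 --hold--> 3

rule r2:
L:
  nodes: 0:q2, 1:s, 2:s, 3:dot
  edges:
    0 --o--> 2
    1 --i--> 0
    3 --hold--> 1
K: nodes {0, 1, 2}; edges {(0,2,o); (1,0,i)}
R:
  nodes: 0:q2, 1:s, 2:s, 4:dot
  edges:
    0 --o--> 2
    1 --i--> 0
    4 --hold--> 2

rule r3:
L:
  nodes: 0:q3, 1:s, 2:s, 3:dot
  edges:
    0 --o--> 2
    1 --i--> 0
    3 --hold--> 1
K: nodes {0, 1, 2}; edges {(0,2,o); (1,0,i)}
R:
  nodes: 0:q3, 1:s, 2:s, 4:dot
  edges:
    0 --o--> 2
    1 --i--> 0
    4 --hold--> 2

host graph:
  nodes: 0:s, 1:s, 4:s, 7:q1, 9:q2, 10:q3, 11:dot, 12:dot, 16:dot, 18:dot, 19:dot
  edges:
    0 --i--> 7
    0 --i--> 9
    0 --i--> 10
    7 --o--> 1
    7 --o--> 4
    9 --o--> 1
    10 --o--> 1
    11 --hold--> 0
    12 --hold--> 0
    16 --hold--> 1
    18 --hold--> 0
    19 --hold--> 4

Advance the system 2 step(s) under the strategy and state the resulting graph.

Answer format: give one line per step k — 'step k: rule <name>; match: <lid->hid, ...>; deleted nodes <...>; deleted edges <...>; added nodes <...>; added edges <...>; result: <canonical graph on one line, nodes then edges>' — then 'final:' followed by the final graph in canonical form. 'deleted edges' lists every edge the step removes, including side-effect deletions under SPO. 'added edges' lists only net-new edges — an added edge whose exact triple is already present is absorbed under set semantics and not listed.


step 1: rule r1; match: 0->7, 1->0, 2->1, 3->4, 4->11; deleted nodes 11; deleted edges (11,0,hold); added nodes 20, 21; added edges (20,1,hold); (21,4,hold); result: nodes: 0:s, 1:s, 4:s, 7:q1, 9:q2, 10:q3, 12:dot, 16:dot, 18:dot, 19:dot, 20:dot, 21:dot edges: (0,7,i); (0,9,i); (0,10,i); (7,1,o); (7,4,o); (9,1,o); (10,1,o); (12,0,hold); (16,1,hold); (18,0,hold); (19,4,hold); (20,1,hold); (21,4,hold)
step 2: rule r1; match: 0->7, 1->0, 2->1, 3->4, 4->12; deleted nodes 12; deleted edges (12,0,hold); added nodes 22, 23; added edges (22,1,hold); (23,4,hold); result: nodes: 0:s, 1:s, 4:s, 7:q1, 9:q2, 10:q3, 16:dot, 18:dot, 19:dot, 20:dot, 21:dot, 22:dot, 23:dot edges: (0,7,i); (0,9,i); (0,10,i); (7,1,o); (7,4,o); (9,1,o); (10,1,o); (16,1,hold); (18,0,hold); (19,4,hold); (20,1,hold); (21,4,hold); (22,1,hold); (23,4,hold)
final:
nodes: 0:s, 1:s, 4:s, 7:q1, 9:q2, 10:q3, 16:dot, 18:dot, 19:dot, 20:dot, 21:dot, 22:dot, 23:dot
edges: (0,7,i); (0,9,i); (0,10,i); (7,1,o); (7,4,o); (9,1,o); (10,1,o); (16,1,hold); (18,0,hold); (19,4,hold); (20,1,hold); (21,4,hold); (22,1,hold); (23,4,hold)


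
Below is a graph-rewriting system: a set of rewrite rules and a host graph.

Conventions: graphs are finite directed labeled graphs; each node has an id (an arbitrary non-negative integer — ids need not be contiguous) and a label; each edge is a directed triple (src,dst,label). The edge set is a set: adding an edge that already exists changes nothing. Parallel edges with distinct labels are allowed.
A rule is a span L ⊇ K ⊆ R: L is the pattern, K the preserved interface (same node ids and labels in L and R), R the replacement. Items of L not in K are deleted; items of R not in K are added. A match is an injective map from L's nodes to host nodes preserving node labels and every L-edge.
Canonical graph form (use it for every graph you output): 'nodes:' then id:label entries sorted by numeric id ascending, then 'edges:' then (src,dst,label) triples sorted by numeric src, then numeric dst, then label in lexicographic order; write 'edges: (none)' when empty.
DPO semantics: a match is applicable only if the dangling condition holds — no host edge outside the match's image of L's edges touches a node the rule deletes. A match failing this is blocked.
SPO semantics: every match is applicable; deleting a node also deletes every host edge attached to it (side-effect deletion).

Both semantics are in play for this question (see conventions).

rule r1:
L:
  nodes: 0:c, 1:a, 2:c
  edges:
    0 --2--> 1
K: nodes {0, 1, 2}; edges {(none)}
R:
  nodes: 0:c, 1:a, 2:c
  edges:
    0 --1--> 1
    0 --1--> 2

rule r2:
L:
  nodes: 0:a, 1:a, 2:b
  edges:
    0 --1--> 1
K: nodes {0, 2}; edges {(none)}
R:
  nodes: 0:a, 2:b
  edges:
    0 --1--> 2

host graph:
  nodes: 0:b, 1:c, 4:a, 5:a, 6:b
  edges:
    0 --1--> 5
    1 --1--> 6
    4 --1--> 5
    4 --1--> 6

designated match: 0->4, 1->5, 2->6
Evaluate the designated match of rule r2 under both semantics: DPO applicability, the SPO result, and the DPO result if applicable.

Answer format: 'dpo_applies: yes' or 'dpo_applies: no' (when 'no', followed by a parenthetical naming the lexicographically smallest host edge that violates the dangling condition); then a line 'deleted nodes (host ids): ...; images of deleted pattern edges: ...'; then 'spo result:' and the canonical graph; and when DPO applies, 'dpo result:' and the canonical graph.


dpo_applies: no
(the rule deletes node 5, which keeps host edge (0,5,1) outside the match image — the dangling condition fails, DPO blocks; SPO proceeds and side-deletes such edges)
deleted nodes (host ids): 5; images of deleted pattern edges: (4,5,1)
spo result:
nodes: 0:b, 1:c, 4:a, 6:b
edges: (1,6,1); (4,6,1)


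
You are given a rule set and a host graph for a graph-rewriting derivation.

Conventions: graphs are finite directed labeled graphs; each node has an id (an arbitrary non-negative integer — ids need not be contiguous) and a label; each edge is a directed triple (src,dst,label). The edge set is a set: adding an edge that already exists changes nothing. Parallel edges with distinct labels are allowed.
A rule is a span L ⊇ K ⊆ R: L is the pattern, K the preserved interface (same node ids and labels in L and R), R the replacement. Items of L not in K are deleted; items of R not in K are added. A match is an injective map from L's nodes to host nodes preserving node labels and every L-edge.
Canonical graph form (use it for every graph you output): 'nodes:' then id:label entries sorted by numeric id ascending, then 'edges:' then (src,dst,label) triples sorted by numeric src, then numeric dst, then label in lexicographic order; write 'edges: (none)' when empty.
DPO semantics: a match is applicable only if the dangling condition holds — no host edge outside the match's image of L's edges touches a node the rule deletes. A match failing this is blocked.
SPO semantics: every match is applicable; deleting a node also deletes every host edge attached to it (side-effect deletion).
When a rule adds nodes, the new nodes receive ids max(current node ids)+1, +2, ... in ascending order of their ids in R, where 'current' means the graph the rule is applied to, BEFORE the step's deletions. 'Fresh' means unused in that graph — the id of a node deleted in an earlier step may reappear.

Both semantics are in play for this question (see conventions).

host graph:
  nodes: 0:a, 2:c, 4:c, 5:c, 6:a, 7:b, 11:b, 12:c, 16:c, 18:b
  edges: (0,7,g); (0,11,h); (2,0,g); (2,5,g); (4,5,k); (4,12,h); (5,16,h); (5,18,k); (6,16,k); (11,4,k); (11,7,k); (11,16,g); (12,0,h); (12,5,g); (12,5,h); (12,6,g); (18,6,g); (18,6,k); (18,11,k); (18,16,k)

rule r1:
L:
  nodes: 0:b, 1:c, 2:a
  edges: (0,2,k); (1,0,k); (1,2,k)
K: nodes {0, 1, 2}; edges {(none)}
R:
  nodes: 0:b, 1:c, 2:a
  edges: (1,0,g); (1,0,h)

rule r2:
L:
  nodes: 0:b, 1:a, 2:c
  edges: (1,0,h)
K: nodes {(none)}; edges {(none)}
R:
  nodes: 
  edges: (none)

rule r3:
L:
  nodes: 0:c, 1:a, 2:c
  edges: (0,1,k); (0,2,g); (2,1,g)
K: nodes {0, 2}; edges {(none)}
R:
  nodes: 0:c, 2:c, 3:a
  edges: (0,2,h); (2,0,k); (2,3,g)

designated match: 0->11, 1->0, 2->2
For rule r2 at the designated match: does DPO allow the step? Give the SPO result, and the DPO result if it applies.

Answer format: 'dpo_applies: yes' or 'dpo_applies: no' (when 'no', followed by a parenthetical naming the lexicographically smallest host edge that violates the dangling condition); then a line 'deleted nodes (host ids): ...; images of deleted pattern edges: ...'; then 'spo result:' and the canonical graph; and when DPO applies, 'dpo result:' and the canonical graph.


dpo_applies: no
(the rule deletes node 0, which keeps host edge (0,7,g) outside the match image — the dangling condition fails, DPO blocks; SPO proceeds and side-deletes such edges)
deleted nodes (host ids): 0, 2, 11; images of deleted pattern edges: (0,11,h)
spo result:
nodes: 4:c, 5:c, 6:a, 7:b, 12:c, 16:c, 18:b
edges: (4,5,k); (4,12,h); (5,16,h); (5,18,k); (6,16,k); (12,5,g); (12,5,h); (12,6,g); (18,6,g); (18,6,k); (18,16,k)


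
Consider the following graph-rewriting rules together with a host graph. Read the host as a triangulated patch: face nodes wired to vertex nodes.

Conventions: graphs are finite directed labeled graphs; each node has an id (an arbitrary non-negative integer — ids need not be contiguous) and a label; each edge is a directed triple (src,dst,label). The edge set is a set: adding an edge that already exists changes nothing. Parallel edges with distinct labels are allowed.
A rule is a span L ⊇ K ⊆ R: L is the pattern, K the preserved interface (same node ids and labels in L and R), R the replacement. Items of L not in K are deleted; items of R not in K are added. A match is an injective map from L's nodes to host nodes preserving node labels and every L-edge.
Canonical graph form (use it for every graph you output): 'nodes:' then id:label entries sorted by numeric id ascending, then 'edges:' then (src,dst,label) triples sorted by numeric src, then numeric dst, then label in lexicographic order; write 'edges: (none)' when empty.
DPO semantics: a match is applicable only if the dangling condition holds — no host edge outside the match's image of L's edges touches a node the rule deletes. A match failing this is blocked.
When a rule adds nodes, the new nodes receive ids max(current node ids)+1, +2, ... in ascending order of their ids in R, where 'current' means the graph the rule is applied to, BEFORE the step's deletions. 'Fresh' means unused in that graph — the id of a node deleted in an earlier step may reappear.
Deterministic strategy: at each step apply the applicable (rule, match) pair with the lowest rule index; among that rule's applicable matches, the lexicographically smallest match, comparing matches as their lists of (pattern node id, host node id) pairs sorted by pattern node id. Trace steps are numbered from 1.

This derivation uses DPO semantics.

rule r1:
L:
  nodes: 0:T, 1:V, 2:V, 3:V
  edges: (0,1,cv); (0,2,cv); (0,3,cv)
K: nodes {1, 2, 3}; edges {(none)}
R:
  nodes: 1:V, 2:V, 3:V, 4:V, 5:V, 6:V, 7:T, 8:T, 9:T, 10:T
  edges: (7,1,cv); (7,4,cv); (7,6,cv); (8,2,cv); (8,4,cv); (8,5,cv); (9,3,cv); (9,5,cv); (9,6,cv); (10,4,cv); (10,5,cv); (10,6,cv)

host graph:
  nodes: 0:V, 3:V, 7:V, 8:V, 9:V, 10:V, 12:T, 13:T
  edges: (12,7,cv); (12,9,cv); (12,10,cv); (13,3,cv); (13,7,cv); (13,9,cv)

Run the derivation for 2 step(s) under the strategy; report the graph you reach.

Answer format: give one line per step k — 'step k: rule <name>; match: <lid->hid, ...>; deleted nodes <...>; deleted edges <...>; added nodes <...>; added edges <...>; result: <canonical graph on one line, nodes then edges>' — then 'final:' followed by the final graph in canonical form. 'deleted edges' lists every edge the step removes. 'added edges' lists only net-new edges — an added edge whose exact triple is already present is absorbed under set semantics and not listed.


step 1: rule r1; match: 0->12, 1->7, 2->9, 3->10; deleted nodes 12; deleted edges (12,7,cv); (12,9,cv); (12,10,cv); added nodes 14, 15, 16, 17, 18, 19, 20; added edges (17,7,cv); (17,14,cv); (17,16,cv); (18,9,cv); (18,14,cv); (18,15,cv); (19,10,cv); (19,15,cv); (19,16,cv); (20,14,cv); (20,15,cv); (20,16,cv); result: nodes: 0:V, 3:V, 7:V, 8:V, 9:V, 10:V, 13:T, 14:V, 15:V, 16:V, 17:T, 18:T, 19:T, 20:T edges: (13,3,cv); (13,7,cv); (13,9,cv); (17,7,cv); (17,14,cv); (17,16,cv); (18,9,cv); (18,14,cv); (18,15,cv); (19,10,cv); (19,15,cv); (19,16,cv); (20,14,cv); (20,15,cv); (20,16,cv)
step 2: rule r1; match: 0->13, 1->3, 2->7, 3->9; deleted nodes 13; deleted edges (13,3,cv); (13,7,cv); (13,9,cv); added nodes 21, 22, 23, 24, 25, 26, 27; added edges (24,3,cv); (24,21,cv); (24,23,cv); (25,7,cv); (25,21,cv); (25,22,cv); (26,9,cv); (26,22,cv); (26,23,cv); (27,21,cv); (27,22,cv); (27,23,cv); result: nodes: 0:V, 3:V, 7:V, 8:V, 9:V, 10:V, 14:V, 15:V, 16:V, 17:T, 18:T, 19:T, 20:T, 21:V, 22:V, 23:V, 24:T, 25:T, 26:T, 27:T edges: (17,7,cv); (17,14,cv); (17,16,cv); (18,9,cv); (18,14,cv); (18,15,cv); (19,10,cv); (19,15,cv); (19,16,cv); (20,14,cv); (20,15,cv); (20,16,cv); (24,3,cv); (24,21,cv); (24,23,cv); (25,7,cv); (25,21,cv); (25,22,cv); (26,9,cv); (26,22,cv); (26,23,cv); (27,21,cv); (27,22,cv); (27,23,cv)
final:
nodes: 0:V, 3:V, 7:V, 8:V, 9:V, 10:V, 14:V, 15:V, 16:V, 17:T, 18:T, 19:T, 20:T, 21:V, 22:V, 23:V, 24:T, 25:T, 26:T, 27:T
edges: (17,7,cv); (17,14,cv); (17,16,cv); (18,9,cv); (18,14,cv); (18,15,cv); (19,10,cv); (19,15,cv); (19,16,cv); (20,14,cv); (20,15,cv); (20,16,cv); (24,3,cv); (24,21,cv); (24,23,cv); (25,7,cv); (25,21,cv); (25,22,cv); (26,9,cv); (26,22,cv); (26,23,cv); (27,21,cv); (27,22,cv); (27,23,cv)


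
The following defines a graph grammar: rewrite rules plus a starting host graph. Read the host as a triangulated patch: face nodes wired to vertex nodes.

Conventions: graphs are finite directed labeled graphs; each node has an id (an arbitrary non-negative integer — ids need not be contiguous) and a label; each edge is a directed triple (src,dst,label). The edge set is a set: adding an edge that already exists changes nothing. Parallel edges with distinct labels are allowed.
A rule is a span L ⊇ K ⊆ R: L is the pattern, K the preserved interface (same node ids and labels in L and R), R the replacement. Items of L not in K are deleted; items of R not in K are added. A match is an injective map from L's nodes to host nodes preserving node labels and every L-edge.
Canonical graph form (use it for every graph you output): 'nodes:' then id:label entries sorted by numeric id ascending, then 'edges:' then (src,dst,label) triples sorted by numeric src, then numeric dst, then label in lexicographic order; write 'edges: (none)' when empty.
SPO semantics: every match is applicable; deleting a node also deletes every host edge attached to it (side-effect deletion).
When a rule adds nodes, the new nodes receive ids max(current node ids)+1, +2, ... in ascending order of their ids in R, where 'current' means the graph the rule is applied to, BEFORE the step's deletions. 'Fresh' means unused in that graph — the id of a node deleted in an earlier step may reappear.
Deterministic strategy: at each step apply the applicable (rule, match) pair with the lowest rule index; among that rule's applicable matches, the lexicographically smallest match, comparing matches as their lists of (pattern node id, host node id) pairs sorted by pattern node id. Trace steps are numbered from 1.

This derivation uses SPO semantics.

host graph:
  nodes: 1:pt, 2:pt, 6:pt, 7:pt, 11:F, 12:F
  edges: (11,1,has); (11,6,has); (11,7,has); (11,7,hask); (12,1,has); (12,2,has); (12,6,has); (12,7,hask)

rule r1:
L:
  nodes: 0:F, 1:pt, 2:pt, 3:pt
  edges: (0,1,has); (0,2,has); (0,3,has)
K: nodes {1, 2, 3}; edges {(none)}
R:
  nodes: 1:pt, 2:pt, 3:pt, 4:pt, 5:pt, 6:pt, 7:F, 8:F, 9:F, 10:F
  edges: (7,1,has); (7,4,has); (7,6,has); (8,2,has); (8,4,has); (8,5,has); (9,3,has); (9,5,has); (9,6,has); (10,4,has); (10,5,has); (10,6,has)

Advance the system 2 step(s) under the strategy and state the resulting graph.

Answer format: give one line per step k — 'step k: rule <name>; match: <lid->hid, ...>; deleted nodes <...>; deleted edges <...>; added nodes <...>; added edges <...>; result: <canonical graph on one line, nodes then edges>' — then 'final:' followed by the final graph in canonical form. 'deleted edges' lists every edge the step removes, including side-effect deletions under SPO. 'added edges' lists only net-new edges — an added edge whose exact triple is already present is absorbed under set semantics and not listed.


step 1: rule r1; match: 0->11, 1->1, 2->6, 3->7; deleted nodes 11; deleted edges (11,1,has); (11,6,has); (11,7,has); (11,7,hask); added nodes 13, 14, 15, 16, 17, 18, 19; added edges (16,1,has); (16,13,has); (16,15,has); (17,6,has); (17,13,has); (17,14,has); (18,7,has); (18,14,has); (18,15,has); (19,13,has); (19,14,has); (19,15,has); result: nodes: 1:pt, 2:pt, 6:pt, 7:pt, 12:F, 13:pt, 14:pt, 15:pt, 16:F, 17:F, 18:F, 19:F edges: (12,1,has); (12,2,has); (12,6,has); (12,7,hask); (16,1,has); (16,13,has); (16,15,has); (17,6,has); (17,13,has); (17,14,has); (18,7,has); (18,14,has); (18,15,has); (19,13,has); (19,14,has); (19,15,has)
step 2: rule r1; match: 0->12, 1->1, 2->2, 3->6; deleted nodes 12; deleted edges (12,1,has); (12,2,has); (12,6,has); (12,7,hask); added nodes 20, 21, 22, 23, 24, 25, 26; added edges (23,1,has); (23,20,has); (23,22,has); (24,2,has); (24,20,has); (24,21,has); (25,6,has); (25,21,has); (25,22,has); (26,20,has); (26,21,has); (26,22,has); result: nodes: 1:pt, 2:pt, 6:pt, 7:pt, 13:pt, 14:pt, 15:pt, 16:F, 17:F, 18:F, 19:F, 20:pt, 21:pt, 22:pt, 23:F, 24:F, 25:F, 26:F edges: (16,1,has); (16,13,has); (16,15,has); (17,6,has); (17,13,has); (17,14,has); (18,7,has); (18,14,has); (18,15,has); (19,13,has); (19,14,has); (19,15,has); (23,1,has); (23,20,has); (23,22,has); (24,2,has); (24,20,has); (24,21,has); (25,6,has); (25,21,has); (25,22,has); (26,20,has); (26,21,has); (26,22,has)
final:
nodes: 1:pt, 2:pt, 6:pt, 7:pt, 13:pt, 14:pt, 15:pt, 16:F, 17:F, 18:F, 19:F, 20:pt, 21:pt, 22:pt, 23:F, 24:F, 25:F, 26:F
edges: (16,1,has); (16,13,has); (16,15,has); (17,6,has); (17,13,has); (17,14,has); (18,7,has); (18,14,has); (18,15,has); (19,13,has); (19,14,has); (19,15,has); (23,1,has); (23,20,has); (23,22,has); (24,2,has); (24,20,has); (24,21,has); (25,6,has); (25,21,has); (25,22,has); (26,20,has); (26,21,has); (26,22,has)


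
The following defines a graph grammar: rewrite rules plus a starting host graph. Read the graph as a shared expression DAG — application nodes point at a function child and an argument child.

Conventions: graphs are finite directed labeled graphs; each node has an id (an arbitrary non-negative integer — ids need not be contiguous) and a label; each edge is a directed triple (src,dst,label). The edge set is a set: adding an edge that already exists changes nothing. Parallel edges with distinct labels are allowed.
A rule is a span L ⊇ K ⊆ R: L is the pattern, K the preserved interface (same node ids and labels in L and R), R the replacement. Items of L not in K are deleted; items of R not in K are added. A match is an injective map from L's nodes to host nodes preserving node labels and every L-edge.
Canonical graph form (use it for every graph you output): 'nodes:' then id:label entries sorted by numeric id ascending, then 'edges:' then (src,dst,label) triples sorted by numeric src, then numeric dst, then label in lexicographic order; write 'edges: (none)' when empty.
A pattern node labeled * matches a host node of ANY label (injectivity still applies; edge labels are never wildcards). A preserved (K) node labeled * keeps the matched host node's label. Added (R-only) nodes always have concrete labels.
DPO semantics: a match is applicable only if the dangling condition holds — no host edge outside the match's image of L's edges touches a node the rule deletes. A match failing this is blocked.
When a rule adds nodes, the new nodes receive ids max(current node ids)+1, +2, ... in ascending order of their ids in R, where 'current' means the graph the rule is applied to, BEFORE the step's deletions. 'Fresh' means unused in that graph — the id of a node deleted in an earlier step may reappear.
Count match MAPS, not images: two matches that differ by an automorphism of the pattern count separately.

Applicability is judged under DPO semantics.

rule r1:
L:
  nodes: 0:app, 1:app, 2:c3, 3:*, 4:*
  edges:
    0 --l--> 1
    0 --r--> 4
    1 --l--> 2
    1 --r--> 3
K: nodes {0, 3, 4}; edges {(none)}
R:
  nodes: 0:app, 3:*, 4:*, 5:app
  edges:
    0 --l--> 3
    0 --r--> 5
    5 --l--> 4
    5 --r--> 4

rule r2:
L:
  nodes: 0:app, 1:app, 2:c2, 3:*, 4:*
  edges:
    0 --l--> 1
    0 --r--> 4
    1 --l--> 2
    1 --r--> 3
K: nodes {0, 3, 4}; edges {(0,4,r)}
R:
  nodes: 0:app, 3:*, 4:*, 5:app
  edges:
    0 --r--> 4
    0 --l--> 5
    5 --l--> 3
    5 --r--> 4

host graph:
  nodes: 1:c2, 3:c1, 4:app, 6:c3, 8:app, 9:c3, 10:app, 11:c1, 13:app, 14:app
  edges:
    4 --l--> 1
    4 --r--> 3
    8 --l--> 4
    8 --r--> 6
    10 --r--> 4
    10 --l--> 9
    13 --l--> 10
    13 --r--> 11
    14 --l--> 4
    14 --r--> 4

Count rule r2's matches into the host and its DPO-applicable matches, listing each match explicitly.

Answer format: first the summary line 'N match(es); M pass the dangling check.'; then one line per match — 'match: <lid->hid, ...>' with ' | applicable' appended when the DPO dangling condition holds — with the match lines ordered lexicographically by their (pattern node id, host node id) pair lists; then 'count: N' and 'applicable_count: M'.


1 match(es); 0 pass the dangling check.
match: 0->8, 1->4, 2->1, 3->3, 4->6
count: 1
applicable_count: 0


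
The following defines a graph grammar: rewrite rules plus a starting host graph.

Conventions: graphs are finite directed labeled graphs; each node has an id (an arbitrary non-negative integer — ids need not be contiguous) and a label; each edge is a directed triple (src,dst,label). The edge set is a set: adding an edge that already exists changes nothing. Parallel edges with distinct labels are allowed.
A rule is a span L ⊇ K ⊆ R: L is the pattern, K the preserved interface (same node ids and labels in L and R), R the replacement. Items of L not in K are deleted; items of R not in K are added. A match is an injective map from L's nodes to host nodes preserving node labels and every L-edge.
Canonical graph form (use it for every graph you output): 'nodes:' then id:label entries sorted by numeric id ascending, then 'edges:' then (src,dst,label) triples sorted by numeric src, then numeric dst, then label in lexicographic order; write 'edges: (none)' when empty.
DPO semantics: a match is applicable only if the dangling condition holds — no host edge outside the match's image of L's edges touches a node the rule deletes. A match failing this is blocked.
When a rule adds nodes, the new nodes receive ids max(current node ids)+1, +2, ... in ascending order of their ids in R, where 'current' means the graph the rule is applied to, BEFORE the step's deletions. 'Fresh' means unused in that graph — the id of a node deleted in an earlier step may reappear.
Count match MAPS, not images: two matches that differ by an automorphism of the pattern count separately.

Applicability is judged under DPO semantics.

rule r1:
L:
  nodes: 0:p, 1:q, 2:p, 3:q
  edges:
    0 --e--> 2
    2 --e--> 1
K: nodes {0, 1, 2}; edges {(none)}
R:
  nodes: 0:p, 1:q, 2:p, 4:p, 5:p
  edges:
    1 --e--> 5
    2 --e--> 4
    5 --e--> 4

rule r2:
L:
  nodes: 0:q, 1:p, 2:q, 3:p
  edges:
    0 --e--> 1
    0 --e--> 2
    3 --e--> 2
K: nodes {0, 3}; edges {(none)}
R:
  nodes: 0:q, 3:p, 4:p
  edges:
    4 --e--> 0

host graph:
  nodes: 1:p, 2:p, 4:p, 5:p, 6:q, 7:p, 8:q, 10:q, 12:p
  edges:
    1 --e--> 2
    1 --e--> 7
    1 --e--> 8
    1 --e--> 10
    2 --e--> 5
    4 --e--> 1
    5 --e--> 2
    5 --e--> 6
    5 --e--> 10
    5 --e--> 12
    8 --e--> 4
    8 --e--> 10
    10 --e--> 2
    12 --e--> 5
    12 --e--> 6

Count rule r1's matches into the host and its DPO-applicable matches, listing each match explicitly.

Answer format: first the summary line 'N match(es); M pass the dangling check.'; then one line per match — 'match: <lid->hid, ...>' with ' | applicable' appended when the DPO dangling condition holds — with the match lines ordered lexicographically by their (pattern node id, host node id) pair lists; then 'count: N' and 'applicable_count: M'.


14 match(es); 0 pass the dangling check.
match: 0->2, 1->6, 2->5, 3->8
match: 0->2, 1->6, 2->5, 3->10
match: 0->2, 1->10, 2->5, 3->6
match: 0->2, 1->10, 2->5, 3->8
match: 0->4, 1->8, 2->1, 3->6
match: 0->4, 1->8, 2->1, 3->10
match: 0->4, 1->10, 2->1, 3->6
match: 0->4, 1->10, 2->1, 3->8
match: 0->5, 1->6, 2->12, 3->8
match: 0->5, 1->6, 2->12, 3->10
match: 0->12, 1->6, 2->5, 3->8
match: 0->12, 1->6, 2->5, 3->10
match: 0->12, 1->10, 2->5, 3->6
match: 0->12, 1->10, 2->5, 3->8
count: 14
applicable_count: 0


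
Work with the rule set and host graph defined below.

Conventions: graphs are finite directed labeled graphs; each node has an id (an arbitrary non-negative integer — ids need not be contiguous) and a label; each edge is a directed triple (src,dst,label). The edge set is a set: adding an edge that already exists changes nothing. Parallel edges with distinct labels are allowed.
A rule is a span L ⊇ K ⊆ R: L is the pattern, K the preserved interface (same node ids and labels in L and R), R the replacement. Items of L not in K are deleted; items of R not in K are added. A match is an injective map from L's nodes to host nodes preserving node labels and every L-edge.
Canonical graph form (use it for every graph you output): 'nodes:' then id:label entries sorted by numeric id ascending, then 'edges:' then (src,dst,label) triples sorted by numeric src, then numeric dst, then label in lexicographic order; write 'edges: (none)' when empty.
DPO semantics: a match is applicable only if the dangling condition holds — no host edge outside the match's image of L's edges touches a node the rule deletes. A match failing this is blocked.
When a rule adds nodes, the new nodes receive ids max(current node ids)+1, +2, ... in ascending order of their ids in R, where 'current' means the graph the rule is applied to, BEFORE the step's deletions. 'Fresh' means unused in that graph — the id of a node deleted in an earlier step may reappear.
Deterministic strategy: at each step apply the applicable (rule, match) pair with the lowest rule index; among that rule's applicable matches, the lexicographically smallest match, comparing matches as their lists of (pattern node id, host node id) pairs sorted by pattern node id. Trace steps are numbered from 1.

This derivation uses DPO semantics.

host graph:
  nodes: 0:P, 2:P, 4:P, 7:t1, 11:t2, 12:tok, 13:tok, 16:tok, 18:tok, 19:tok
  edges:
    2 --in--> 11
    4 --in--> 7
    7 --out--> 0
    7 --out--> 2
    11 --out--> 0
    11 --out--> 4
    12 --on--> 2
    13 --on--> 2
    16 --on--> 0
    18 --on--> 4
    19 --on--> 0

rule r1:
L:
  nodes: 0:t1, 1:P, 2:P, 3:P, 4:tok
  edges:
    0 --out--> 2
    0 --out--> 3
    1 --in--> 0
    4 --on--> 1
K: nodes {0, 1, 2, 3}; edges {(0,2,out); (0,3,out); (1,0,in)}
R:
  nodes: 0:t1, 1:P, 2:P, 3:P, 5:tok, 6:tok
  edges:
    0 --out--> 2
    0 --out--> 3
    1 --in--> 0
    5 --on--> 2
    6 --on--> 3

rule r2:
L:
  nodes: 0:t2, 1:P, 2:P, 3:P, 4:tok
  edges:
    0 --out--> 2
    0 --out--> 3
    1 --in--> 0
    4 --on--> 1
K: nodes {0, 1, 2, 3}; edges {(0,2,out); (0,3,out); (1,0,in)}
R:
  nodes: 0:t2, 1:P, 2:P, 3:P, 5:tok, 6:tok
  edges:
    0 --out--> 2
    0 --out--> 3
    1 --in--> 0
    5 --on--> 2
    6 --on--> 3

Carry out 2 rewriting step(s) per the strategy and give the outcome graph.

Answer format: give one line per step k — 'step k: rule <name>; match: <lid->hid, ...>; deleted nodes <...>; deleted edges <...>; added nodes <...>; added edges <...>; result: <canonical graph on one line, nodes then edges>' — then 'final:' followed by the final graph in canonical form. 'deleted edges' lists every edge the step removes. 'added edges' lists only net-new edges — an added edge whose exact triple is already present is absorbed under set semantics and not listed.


step 1: rule r1; match: 0->7, 1->4, 2->0, 3->2, 4->18; deleted nodes 18; deleted edges (18,4,on); added nodes 20, 21; added edges (20,0,on); (21,2,on); result: nodes: 0:P, 2:P, 4:P, 7:t1, 11:t2, 12:tok, 13:tok, 16:tok, 19:tok, 20:tok, 21:tok edges: (2,11,in); (4,7,in); (7,0,out); (7,2,out); (11,0,out); (11,4,out); (12,2,on); (13,2,on); (16,0,on); (19,0,on); (20,0,on); (21,2,on)
step 2: rule r2; match: 0->11, 1->2, 2->0, 3->4, 4->12; deleted nodes 12; deleted edges (12,2,on); added nodes 22, 23; added edges (22,0,on); (23,4,on); result: nodes: 0:P, 2:P, 4:P, 7:t1, 11:t2, 13:tok, 16:tok, 19:tok, 20:tok, 21:tok, 22:tok, 23:tok edges: (2,11,in); (4,7,in); (7,0,out); (7,2,out); (11,0,out); (11,4,out); (13,2,on); (16,0,on); (19,0,on); (20,0,on); (21,2,on); (22,0,on); (23,4,on)
final:
nodes: 0:P, 2:P, 4:P, 7:t1, 11:t2, 13:tok, 16:tok, 19:tok, 20:tok, 21:tok, 22:tok, 23:tok
edges: (2,11,in); (4,7,in); (7,0,out); (7,2,out); (11,0,out); (11,4,out); (13,2,on); (16,0,on); (19,0,on); (20,0,on); (21,2,on); (22,0,on); (23,4,on)


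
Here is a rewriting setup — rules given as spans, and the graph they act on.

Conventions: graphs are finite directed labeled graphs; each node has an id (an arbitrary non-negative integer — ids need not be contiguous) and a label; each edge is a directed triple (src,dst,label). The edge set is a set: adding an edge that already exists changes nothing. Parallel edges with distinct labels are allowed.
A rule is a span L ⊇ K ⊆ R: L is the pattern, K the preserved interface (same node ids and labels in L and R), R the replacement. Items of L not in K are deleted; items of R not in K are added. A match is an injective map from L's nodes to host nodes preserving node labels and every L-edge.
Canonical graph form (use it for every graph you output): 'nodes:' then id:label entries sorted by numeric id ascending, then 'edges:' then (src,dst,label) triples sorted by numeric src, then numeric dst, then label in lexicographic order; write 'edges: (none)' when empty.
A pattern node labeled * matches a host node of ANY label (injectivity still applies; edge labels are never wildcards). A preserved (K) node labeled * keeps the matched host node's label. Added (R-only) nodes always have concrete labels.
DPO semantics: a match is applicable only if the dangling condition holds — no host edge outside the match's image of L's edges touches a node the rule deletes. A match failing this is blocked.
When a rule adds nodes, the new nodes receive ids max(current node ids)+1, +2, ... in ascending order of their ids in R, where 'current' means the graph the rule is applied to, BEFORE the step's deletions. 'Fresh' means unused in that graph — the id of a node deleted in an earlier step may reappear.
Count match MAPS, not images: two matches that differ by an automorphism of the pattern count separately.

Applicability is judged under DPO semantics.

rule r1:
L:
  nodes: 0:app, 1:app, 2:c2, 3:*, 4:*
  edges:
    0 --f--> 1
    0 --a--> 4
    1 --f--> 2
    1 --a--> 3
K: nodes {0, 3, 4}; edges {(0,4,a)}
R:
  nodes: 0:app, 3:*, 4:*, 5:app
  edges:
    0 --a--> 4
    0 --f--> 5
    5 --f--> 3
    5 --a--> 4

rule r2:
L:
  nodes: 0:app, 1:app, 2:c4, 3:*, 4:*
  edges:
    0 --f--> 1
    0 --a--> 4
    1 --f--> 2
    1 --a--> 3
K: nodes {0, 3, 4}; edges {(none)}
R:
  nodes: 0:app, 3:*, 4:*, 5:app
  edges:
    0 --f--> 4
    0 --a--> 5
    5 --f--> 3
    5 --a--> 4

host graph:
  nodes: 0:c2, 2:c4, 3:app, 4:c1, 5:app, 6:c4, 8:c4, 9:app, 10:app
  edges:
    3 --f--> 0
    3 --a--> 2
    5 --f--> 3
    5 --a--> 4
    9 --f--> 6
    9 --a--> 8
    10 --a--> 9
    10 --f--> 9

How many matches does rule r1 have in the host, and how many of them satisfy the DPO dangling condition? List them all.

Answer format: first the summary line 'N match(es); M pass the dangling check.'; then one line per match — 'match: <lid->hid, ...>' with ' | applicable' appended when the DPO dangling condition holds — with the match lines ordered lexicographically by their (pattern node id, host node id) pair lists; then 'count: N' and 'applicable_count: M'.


1 match(es); 1 pass the dangling check.
match: 0->5, 1->3, 2->0, 3->2, 4->4 | applicable
count: 1
applicable_count: 1


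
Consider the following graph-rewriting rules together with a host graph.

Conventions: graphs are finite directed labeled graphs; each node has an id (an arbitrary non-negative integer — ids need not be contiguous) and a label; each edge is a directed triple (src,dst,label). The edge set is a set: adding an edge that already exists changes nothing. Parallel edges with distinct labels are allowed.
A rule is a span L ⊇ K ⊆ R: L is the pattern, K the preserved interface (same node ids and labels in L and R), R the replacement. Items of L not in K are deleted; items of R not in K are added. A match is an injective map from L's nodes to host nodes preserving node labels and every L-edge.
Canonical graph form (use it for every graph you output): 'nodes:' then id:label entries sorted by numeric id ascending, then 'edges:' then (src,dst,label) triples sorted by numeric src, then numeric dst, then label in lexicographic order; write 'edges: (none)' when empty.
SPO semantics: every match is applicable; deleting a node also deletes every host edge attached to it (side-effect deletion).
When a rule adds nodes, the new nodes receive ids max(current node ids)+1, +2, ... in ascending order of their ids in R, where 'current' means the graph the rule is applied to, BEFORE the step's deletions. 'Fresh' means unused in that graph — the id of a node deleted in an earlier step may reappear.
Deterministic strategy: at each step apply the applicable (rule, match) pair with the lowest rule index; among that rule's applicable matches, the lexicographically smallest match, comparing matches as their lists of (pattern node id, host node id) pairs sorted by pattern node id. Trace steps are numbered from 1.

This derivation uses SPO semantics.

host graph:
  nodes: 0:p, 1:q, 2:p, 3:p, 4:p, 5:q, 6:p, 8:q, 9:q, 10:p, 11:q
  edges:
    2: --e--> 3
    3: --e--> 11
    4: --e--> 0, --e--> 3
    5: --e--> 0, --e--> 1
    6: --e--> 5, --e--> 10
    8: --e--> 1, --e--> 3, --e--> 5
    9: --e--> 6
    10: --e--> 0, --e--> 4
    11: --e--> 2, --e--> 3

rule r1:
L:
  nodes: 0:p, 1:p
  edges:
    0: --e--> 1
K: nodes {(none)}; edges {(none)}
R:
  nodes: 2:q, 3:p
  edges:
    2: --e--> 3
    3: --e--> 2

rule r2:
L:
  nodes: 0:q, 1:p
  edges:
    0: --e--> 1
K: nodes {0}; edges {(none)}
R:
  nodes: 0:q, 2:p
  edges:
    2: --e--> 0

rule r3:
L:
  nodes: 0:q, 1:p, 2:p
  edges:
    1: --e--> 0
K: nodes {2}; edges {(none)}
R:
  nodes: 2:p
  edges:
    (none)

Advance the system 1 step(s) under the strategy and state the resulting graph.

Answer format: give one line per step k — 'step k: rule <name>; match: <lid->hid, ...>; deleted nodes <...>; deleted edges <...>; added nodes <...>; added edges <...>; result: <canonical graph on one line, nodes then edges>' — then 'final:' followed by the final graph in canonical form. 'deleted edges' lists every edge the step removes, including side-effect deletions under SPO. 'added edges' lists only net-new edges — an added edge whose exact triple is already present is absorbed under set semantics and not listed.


step 1: rule r1; match: 0->2, 1->3; deleted nodes 2, 3; deleted edges (2,3,e); (3,11,e); (4,3,e); (8,3,e); (11,2,e); (11,3,e); added nodes 12, 13; added edges (12,13,e); (13,12,e); result: nodes: 0:p, 1:q, 4:p, 5:q, 6:p, 8:q, 9:q, 10:p, 11:q, 12:q, 13:p edges: (4,0,e); (5,0,e); (5,1,e); (6,5,e); (6,10,e); (8,1,e); (8,5,e); (9,6,e); (10,0,e); (10,4,e); (12,13,e); (13,12,e)
final:
nodes: 0:p, 1:q, 4:p, 5:q, 6:p, 8:q, 9:q, 10:p, 11:q, 12:q, 13:p
edges: (4,0,e); (5,0,e); (5,1,e); (6,5,e); (6,10,e); (8,1,e); (8,5,e); (9,6,e); (10,0,e); (10,4,e); (12,13,e); (13,12,e)
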